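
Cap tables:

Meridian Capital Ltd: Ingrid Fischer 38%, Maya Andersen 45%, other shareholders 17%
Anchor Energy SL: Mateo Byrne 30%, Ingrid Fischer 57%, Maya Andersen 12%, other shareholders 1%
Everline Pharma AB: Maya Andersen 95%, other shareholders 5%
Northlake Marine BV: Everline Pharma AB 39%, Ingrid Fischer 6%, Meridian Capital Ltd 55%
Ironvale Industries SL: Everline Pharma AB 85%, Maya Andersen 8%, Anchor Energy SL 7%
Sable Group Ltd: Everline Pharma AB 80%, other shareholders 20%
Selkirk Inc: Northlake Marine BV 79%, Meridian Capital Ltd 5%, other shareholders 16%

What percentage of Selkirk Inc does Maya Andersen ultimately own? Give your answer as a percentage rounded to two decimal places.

51.07%

Maya reaches Selkirk along 3 paths.
Via Everline → Northlake: 95% × 39% × 79% = 29.2695%.
Via Meridian → Northlake: 45% × 55% × 79% = 19.5525%.
Via Meridian: 45% × 5% = 2.25%.
Total: 29.2695% + 19.5525% + 2.25% = 51.072%.
Rounded: 51.07%.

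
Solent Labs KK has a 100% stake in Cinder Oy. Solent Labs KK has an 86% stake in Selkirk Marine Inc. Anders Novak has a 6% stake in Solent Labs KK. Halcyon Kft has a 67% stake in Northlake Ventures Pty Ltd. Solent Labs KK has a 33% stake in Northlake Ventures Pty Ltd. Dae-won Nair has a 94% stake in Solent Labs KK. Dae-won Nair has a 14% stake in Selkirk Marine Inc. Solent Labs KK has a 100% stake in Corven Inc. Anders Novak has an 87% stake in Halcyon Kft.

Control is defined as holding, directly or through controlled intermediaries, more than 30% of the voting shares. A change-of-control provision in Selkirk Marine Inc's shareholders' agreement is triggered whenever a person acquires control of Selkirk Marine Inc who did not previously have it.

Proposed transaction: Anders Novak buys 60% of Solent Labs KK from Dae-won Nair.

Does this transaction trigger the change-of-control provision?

Yes

The purchase adds only to Anders's holdings (Dae-won's stake shrinks), so Anders is the only person who could newly come to control Selkirk.
Anders holds 87% of Halcyon, so Anders controls Halcyon.
Halcyon holds 67% of Northlake, so Anders controls Northlake.
Neither Anders nor any entity Anders controls holds any voting interest in Selkirk.
So before the transaction, Anders does not control Selkirk.
After the purchase, Anders's direct stake in Solent rises to 6% + 60% = 66%, and Dae-won's stake falls to 34%.
Anders holds 66% of Solent, so Anders controls Solent.
Solent holds 86% of Selkirk, so Anders controls Selkirk.
Anders did not control Selkirk before and does after, so the clause is triggered.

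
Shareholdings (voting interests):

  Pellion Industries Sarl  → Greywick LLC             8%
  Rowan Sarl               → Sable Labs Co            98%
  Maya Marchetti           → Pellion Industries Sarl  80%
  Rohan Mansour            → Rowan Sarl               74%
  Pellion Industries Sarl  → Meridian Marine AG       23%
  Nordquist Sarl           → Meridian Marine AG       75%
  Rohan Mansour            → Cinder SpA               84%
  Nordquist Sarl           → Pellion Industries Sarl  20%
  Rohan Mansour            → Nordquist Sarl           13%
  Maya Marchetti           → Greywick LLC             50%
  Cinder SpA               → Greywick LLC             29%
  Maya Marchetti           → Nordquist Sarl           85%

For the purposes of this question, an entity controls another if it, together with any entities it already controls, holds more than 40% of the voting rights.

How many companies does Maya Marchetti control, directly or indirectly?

Maya holds 85% of Nordquist, so Maya controls Nordquist.
Maya and Nordquist together hold 80% + 20% = 100% of Pellion, so Maya controls Pellion.
Maya and Pellion together hold 50% + 8% = 58% of Greywick, so Maya controls Greywick.
Nordquist and Pellion together hold 75% + 23% = 98% of Meridian, so Maya controls Meridian.
No other company's threshold is met.
Maya controls 4 companies.

4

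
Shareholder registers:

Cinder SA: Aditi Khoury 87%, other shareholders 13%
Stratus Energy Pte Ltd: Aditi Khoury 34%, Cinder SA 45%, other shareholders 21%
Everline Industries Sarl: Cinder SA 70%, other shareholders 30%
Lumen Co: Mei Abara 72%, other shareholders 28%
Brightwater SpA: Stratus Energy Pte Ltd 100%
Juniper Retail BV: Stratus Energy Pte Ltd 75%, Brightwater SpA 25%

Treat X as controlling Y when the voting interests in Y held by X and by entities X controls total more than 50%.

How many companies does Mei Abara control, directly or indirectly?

1

Mei holds 72% of Lumen, so Mei controls Lumen.
No other company's threshold is met.
Mei controls 1 company.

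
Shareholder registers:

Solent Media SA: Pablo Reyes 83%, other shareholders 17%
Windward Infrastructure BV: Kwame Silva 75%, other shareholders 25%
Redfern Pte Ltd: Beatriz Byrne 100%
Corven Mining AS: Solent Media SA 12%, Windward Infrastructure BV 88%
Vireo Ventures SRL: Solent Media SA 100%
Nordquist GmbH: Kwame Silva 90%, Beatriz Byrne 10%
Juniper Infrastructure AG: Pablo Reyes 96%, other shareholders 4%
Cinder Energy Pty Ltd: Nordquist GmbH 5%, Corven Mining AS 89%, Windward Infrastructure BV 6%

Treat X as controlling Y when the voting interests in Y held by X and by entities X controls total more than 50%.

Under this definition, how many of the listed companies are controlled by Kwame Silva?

4

Kwame holds 75% of Windward, so Kwame controls Windward.
Windward holds 88% of Corven, so Kwame controls Corven.
Kwame holds 90% of Nordquist, so Kwame controls Nordquist.
Nordquist and Corven and Windward together hold 5% + 89% + 6% = 100% of Cinder, so Kwame controls Cinder.
No other company's threshold is met.
Kwame controls 4 companies.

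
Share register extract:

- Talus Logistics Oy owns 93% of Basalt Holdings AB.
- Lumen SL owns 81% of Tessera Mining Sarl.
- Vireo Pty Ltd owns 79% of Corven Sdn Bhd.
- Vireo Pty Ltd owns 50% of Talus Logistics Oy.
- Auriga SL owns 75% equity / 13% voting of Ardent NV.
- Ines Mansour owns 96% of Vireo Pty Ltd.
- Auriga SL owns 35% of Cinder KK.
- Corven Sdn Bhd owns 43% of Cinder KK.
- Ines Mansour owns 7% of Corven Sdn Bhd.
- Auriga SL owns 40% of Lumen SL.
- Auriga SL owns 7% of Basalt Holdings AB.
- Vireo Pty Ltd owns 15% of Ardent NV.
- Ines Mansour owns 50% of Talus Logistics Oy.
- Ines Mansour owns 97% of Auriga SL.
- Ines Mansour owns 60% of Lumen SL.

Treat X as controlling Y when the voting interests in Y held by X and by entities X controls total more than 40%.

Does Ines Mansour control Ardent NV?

No

Ines holds 97% of Auriga, so Ines controls Auriga.
Ines holds 96% of Vireo, so Ines controls Vireo.
Vireo and Ines together hold 79% + 7% = 86% of Corven, so Ines controls Corven.
Vireo and Ines together hold 50% + 50% = 100% of Talus, so Ines controls Talus.
Auriga and Ines together hold 40% + 60% = 100% of Lumen, so Ines controls Lumen.
Talus and Auriga together hold 93% + 7% = 100% of Basalt, so Ines controls Basalt.
Corven and Auriga together hold 43% + 35% = 78% of Cinder, so Ines controls Cinder.
Lumen holds 81% of Tessera, so Ines controls Tessera.
In Ardent, Ines's side holds only 13% + 15% = 28%, not > 40%.
So Ines does not control Ardent.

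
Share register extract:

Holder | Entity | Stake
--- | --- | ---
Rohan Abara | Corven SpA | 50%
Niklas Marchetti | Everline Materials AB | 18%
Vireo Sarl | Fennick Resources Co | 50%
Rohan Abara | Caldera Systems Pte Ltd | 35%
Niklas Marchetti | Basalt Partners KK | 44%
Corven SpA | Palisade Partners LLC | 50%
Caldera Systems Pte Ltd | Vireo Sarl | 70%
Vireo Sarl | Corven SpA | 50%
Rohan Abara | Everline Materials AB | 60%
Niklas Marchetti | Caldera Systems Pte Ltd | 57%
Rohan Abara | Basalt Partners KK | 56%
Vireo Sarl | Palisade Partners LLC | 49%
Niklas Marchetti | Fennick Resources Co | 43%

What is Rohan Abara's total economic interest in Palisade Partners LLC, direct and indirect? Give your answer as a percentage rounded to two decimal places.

Rohan reaches Palisade along 3 paths.
Via Corven: 50% × 50% = 25%.
Via Caldera → Vireo → Corven: 35% × 70% × 50% × 50% = 6.125%.
Via Caldera → Vireo: 35% × 70% × 49% = 12.005%.
Total: 25% + 6.125% + 12.005% = 43.13%.

43.13%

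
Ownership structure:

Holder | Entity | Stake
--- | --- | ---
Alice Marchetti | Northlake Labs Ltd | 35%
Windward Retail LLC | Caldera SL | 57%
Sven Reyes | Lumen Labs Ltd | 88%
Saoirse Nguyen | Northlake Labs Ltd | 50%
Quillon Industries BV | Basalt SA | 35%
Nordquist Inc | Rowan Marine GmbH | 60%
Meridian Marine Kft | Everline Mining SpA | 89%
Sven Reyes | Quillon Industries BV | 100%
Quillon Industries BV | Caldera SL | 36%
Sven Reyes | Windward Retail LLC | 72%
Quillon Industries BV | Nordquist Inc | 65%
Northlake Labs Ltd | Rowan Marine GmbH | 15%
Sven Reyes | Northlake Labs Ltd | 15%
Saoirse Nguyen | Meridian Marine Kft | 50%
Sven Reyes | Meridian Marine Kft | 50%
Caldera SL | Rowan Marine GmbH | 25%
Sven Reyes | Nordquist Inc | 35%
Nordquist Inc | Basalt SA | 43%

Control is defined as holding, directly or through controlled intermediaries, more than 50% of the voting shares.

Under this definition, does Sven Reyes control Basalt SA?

Sven holds 100% of Quillon, so Sven controls Quillon.
Quillon and Sven together hold 65% + 35% = 100% of Nordquist, so Sven controls Nordquist.
Nordquist and Quillon together hold 43% + 35% = 78% of Basalt, so Sven controls Basalt.

Yes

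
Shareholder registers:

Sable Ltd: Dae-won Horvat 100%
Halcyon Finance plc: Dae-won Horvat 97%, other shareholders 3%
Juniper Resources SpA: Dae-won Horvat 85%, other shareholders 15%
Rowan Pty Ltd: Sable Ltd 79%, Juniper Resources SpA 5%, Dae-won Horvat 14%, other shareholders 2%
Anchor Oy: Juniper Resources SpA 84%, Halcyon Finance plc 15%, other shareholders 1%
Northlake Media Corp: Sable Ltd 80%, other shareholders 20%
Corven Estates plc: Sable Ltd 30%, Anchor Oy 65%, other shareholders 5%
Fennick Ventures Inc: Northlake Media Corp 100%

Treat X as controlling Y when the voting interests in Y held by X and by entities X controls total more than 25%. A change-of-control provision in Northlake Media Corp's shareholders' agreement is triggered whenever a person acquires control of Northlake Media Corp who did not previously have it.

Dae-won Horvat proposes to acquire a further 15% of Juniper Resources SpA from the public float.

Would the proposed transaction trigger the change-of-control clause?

No

The purchase changes only Dae-won's holdings, so Dae-won is the only person who could newly come to control Northlake.
Dae-won holds 100% of Sable, so Dae-won controls Sable.
Sable holds 80% of Northlake, so Dae-won controls Northlake.
So Dae-won already controls Northlake before the transaction.
After the purchase, Dae-won's direct stake in Juniper rises to 85% + 15% = 100%.
Dae-won controlled Northlake already, so this is not a new person acquiring control; every other person's position is unchanged or reduced.
No new person acquires control, so the clause is not triggered.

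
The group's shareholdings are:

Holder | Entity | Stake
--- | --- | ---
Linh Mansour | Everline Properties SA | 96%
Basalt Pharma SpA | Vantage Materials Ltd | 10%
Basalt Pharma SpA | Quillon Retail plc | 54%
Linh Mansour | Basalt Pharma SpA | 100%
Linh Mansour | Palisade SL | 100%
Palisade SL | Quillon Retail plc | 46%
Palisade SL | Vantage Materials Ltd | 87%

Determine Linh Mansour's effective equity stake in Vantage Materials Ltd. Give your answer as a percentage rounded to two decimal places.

Linh reaches Vantage along 2 paths.
Via Palisade: 100% × 87% = 87%.
Via Basalt: 100% × 10% = 10%.
Total: 87% + 10% = 97%.
Rounded: 97.00%.

97.00%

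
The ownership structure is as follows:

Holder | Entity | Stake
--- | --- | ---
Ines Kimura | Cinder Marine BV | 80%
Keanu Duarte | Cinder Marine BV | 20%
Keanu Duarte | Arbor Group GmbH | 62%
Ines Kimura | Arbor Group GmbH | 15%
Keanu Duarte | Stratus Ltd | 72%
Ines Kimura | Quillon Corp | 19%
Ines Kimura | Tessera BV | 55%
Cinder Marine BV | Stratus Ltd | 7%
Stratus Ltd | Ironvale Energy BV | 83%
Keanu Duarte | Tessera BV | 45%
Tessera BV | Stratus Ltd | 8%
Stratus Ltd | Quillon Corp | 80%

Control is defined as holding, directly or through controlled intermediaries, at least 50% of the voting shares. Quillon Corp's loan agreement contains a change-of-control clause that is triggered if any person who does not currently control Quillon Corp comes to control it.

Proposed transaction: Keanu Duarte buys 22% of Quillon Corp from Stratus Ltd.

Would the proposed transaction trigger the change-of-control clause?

No

The purchase adds only to Keanu's holdings (Stratus's stake shrinks), so Keanu is the only person who could newly come to control Quillon.
Keanu holds 72% of Stratus, so Keanu controls Stratus.
Stratus holds 80% of Quillon, so Keanu controls Quillon.
So Keanu already controls Quillon before the transaction.
After the purchase, Keanu holds 22% of Quillon directly, and Stratus's stake falls to 58%.
Keanu controlled Quillon already, so this is not a new person acquiring control; every other person's position is unchanged or reduced.
No new person acquires control, so the clause is not triggered.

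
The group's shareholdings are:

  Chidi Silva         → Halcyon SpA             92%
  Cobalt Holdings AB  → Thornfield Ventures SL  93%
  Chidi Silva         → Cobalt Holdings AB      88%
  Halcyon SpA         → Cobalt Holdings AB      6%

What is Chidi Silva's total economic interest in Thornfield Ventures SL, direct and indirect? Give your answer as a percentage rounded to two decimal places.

Chidi reaches Thornfield along 2 paths.
Via Cobalt: 88% × 93% = 81.84%.
Via Halcyon → Cobalt: 92% × 6% × 93% = 5.1336%.
Total: 81.84% + 5.1336% = 86.9736%.
Rounded: 86.97%.

86.97%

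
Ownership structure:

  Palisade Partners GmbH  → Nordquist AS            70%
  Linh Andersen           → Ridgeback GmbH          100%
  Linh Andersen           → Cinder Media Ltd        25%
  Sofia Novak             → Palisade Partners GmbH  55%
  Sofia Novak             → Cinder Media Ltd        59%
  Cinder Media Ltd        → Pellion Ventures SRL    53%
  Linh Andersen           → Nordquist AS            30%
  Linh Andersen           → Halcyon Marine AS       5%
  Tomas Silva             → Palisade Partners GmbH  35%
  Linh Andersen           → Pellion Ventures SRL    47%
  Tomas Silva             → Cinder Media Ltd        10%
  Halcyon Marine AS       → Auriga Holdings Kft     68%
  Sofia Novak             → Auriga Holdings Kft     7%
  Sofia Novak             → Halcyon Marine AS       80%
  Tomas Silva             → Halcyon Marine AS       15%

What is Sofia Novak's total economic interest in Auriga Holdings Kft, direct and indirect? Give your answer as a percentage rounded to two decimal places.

61.40%

Sofia reaches Auriga along 2 paths.
Direct stake: 7% = 7%.
Via Halcyon: 80% × 68% = 54.4%.
Total: 7% + 54.4% = 61.4%.
Rounded: 61.40%.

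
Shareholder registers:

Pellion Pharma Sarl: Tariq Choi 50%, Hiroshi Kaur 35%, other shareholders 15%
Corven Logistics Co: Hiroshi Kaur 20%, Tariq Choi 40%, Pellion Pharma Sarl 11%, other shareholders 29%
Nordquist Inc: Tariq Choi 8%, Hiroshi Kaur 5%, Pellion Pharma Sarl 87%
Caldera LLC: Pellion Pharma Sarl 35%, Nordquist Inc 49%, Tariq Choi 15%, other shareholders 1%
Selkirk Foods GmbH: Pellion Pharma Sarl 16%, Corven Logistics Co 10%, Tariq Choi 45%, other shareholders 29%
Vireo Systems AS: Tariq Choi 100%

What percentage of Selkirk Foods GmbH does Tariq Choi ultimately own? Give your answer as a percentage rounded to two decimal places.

57.55%

Tariq reaches Selkirk along 4 paths.
Via Pellion: 50% × 16% = 8%.
Via Corven: 40% × 10% = 4%.
Via Pellion → Corven: 50% × 11% × 10% = 0.55%.
Direct stake: 45% = 45%.
Total: 8% + 4% + 0.55% + 45% = 57.55%.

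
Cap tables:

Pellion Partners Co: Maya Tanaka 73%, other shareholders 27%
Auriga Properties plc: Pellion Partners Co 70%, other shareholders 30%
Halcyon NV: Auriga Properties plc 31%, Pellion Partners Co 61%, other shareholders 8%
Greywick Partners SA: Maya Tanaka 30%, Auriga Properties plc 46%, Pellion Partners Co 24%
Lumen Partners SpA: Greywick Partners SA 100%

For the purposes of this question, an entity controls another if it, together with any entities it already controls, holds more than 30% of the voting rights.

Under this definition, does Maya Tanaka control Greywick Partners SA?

Yes

Maya holds 73% of Pellion, so Maya controls Pellion.
Pellion holds 70% of Auriga, so Maya controls Auriga.
Maya and Auriga and Pellion together hold 30% + 46% + 24% = 100% of Greywick, so Maya controls Greywick.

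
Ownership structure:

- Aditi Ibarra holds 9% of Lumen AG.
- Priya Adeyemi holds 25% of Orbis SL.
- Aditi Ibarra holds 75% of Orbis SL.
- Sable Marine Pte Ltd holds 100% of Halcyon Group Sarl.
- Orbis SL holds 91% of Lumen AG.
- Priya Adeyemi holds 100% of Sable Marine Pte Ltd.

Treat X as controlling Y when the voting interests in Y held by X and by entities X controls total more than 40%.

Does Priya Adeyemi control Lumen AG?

No

Priya holds 100% of Sable, so Priya controls Sable.
Sable holds 100% of Halcyon, so Priya controls Halcyon.
Neither Priya nor any entity Priya controls holds any voting interest in Lumen.
So Priya does not control Lumen.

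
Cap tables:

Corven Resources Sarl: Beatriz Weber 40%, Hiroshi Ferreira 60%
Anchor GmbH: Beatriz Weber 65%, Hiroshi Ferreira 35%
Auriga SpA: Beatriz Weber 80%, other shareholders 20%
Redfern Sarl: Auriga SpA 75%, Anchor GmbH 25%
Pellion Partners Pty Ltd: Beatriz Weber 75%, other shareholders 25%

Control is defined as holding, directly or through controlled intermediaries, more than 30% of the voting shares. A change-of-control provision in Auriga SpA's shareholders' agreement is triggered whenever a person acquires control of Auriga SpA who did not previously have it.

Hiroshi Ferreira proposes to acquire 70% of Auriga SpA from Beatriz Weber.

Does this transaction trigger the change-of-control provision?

The purchase adds only to Hiroshi's holdings (Beatriz's stake shrinks), so Hiroshi is the only person who could newly come to control Auriga.
Hiroshi holds 60% of Corven, so Hiroshi controls Corven.
Hiroshi holds 35% of Anchor, so Hiroshi controls Anchor.
Neither Hiroshi nor any entity Hiroshi controls holds any voting interest in Auriga.
So before the transaction, Hiroshi does not control Auriga.
After the purchase, Hiroshi holds 70% of Auriga directly, and Beatriz's stake falls to 10%.
Hiroshi holds 70% of Auriga, so Hiroshi controls Auriga.
Hiroshi did not control Auriga before and does after, so the clause is triggered.

Yes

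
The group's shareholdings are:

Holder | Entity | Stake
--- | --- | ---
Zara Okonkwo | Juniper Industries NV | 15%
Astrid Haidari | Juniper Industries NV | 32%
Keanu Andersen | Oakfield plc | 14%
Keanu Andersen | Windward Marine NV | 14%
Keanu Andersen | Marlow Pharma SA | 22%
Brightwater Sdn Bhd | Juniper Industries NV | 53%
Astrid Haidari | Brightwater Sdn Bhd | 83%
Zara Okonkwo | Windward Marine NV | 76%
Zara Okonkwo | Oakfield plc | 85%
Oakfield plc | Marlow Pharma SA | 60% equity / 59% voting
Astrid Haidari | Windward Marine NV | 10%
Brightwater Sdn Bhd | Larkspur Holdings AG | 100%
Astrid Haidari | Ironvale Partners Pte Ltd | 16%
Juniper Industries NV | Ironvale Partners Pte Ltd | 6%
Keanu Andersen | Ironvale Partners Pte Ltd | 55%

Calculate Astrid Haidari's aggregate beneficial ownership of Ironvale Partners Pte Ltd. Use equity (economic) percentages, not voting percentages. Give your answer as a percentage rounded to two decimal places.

20.56%

Astrid reaches Ironvale along 3 paths.
Via Brightwater → Juniper: 83% × 53% × 6% = 2.6394%.
Via Juniper: 32% × 6% = 1.92%.
Direct stake: 16% = 16%.
Total: 2.6394% + 1.92% + 16% = 20.5594%.
Rounded: 20.56%.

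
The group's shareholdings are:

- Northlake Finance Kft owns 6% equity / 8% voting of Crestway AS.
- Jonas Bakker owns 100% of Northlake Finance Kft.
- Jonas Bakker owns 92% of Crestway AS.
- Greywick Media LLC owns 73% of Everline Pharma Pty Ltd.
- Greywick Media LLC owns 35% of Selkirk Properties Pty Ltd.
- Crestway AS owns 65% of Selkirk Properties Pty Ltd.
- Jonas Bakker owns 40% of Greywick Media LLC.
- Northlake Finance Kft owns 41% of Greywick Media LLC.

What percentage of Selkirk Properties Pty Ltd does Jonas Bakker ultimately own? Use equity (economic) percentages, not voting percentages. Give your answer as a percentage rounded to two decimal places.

92.05%

Jonas reaches Selkirk along 4 paths.
Via Northlake → Greywick: 100% × 41% × 35% = 14.35%.
Via Greywick: 40% × 35% = 14%.
Via Crestway: 92% × 65% = 59.8%.
Via Northlake → Crestway: 100% × 6% × 65% = 3.9%.
Total: 14.35% + 14% + 59.8% + 3.9% = 92.05%.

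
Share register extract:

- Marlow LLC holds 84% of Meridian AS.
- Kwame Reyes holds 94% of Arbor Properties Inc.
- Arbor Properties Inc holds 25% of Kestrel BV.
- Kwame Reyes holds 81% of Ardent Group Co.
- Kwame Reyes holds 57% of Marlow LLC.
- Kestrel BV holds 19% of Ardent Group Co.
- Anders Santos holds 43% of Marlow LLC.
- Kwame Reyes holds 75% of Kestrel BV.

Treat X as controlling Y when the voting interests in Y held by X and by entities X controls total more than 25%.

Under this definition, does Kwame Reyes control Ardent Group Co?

Yes

Kwame holds 94% of Arbor, so Kwame controls Arbor.
Kwame and Arbor together hold 75% + 25% = 100% of Kestrel, so Kwame controls Kestrel.
Kestrel and Kwame together hold 19% + 81% = 100% of Ardent, so Kwame controls Ardent.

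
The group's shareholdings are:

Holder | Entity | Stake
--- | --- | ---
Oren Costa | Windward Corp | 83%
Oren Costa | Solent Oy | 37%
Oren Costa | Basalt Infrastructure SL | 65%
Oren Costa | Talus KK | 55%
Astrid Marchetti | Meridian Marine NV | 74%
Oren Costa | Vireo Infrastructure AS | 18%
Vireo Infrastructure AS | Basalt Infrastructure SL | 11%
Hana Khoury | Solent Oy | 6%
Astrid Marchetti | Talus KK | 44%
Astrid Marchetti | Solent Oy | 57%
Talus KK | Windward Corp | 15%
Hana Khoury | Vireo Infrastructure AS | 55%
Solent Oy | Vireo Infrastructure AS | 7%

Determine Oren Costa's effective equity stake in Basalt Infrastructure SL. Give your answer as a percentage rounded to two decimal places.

67.26%

Oren reaches Basalt along 3 paths.
Via Vireo: 18% × 11% = 1.98%.
Via Solent → Vireo: 37% × 7% × 11% = 0.2849%.
Direct stake: 65% = 65%.
Total: 1.98% + 0.2849% + 65% = 67.2649%.
Rounded: 67.26%.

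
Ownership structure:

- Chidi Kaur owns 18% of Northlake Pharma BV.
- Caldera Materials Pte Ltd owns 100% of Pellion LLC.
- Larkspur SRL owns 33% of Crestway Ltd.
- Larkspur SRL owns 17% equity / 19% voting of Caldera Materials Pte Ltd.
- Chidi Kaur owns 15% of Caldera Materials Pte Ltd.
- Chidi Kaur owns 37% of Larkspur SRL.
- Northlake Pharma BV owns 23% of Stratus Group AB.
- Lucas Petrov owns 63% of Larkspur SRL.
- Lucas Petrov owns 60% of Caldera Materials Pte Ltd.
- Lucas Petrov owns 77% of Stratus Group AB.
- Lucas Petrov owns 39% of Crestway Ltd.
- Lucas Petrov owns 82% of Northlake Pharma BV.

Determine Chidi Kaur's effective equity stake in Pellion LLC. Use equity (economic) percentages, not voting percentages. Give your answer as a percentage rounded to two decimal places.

Chidi reaches Pellion along 2 paths.
Via Caldera: 15% × 100% = 15%.
Via Larkspur → Caldera: 37% × 17% × 100% = 6.29%.
Total: 15% + 6.29% = 21.29%.

21.29%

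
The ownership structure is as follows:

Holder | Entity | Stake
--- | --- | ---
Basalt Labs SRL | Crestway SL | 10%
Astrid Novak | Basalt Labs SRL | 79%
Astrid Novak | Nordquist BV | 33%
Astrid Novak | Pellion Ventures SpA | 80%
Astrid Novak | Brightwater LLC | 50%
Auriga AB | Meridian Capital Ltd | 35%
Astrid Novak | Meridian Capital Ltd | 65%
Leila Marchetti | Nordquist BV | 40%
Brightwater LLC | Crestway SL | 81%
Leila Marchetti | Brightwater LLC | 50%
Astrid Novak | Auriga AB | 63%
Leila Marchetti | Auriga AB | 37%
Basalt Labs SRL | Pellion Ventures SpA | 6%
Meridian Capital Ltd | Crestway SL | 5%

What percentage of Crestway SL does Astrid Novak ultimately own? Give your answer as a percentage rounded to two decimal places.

52.75%

Astrid reaches Crestway along 4 paths.
Via Brightwater: 50% × 81% = 40.5%.
Via Basalt: 79% × 10% = 7.9%.
Via Auriga → Meridian: 63% × 35% × 5% = 1.1025%.
Via Meridian: 65% × 5% = 3.25%.
Total: 40.5% + 7.9% + 1.1025% + 3.25% = 52.7525%.
Rounded: 52.75%.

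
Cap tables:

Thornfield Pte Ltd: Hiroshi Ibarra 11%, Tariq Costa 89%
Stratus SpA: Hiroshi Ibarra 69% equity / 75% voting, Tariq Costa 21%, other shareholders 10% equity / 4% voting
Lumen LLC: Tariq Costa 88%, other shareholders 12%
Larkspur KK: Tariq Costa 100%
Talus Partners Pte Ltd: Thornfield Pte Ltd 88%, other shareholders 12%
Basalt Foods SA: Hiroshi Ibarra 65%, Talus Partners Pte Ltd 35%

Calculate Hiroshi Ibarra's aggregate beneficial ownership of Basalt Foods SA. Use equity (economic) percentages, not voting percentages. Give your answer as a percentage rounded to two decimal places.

Hiroshi reaches Basalt along 2 paths.
Direct stake: 65% = 65%.
Via Thornfield → Talus: 11% × 88% × 35% = 3.388%.
Total: 65% + 3.388% = 68.388%.
Rounded: 68.39%.

68.39%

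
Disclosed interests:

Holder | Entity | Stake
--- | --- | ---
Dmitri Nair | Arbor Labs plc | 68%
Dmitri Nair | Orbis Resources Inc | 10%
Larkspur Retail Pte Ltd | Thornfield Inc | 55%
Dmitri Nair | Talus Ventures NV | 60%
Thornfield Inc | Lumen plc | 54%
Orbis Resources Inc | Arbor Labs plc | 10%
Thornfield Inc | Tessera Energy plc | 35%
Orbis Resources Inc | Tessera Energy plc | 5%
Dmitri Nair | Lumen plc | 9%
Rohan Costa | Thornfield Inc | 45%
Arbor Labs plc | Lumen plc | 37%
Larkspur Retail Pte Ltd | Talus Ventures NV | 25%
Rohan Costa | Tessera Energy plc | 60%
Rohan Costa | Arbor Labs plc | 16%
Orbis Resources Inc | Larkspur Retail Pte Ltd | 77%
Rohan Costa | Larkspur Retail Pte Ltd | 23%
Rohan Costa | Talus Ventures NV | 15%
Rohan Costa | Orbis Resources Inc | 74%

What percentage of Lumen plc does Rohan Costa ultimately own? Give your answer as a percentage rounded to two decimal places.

Rohan reaches Lumen along 5 paths.
Via Larkspur → Thornfield: 23% × 55% × 54% = 6.831%.
Via Orbis → Larkspur → Thornfield: 74% × 77% × 55% × 54% = 16.92306%.
Via Thornfield: 45% × 54% = 24.3%.
Via Orbis → Arbor: 74% × 10% × 37% = 2.738%.
Via Arbor: 16% × 37% = 5.92%.
Total: 6.831% + 16.92306% + 24.3% + 2.738% + 5.92% = 56.71206%.
Rounded: 56.71%.

56.71%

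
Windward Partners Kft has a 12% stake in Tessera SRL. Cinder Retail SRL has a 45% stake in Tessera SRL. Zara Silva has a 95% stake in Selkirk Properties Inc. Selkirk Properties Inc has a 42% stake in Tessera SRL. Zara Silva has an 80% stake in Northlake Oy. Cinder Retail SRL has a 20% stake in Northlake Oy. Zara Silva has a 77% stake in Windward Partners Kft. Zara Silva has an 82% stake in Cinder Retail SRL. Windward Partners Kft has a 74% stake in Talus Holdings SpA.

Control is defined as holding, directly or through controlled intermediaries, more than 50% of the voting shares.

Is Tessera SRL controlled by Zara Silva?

Zara holds 95% of Selkirk, so Zara controls Selkirk.
Zara holds 82% of Cinder, so Zara controls Cinder.
Zara holds 77% of Windward, so Zara controls Windward.
Cinder and Selkirk and Windward together hold 45% + 42% + 12% = 99% of Tessera, so Zara controls Tessera.

Yes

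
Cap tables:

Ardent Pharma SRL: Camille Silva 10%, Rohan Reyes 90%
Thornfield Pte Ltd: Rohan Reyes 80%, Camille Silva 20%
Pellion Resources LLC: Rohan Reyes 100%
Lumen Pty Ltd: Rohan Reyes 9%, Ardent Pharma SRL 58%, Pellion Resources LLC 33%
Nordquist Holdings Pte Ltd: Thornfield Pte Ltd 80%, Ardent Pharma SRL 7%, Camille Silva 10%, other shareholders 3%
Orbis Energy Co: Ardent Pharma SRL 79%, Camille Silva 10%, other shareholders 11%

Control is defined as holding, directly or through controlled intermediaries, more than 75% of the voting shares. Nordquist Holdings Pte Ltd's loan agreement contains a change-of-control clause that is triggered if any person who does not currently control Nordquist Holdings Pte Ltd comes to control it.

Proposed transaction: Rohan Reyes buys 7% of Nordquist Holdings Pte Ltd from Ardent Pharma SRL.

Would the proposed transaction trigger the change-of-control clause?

No

The purchase adds only to Rohan's holdings (Ardent's stake shrinks), so Rohan is the only person who could newly come to control Nordquist.
Rohan holds 80% of Thornfield, so Rohan controls Thornfield.
Rohan holds 90% of Ardent, so Rohan controls Ardent.
Thornfield and Ardent together hold 80% + 7% = 87% of Nordquist, so Rohan controls Nordquist.
So Rohan already controls Nordquist before the transaction.
After the purchase, Rohan holds 7% of Nordquist directly, and Ardent's stake falls to 0%.
Rohan controlled Nordquist already, so this is not a new person acquiring control; every other person's position is unchanged or reduced.
No new person acquires control, so the clause is not triggered.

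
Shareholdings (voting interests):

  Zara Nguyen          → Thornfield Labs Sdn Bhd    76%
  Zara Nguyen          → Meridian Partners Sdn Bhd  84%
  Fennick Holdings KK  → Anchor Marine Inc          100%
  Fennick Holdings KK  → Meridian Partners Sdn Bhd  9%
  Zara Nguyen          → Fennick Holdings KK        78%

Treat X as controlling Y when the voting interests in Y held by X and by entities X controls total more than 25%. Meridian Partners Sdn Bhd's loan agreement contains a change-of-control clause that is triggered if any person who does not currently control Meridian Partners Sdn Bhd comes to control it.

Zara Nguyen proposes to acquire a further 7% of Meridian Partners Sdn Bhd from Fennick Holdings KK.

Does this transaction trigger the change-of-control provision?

No

The purchase adds only to Zara's holdings (Fennick's stake shrinks), so Zara is the only person who could newly come to control Meridian.
Zara holds 78% of Fennick, so Zara controls Fennick.
Zara and Fennick together hold 84% + 9% = 93% of Meridian, so Zara controls Meridian.
So Zara already controls Meridian before the transaction.
After the purchase, Zara's direct stake in Meridian rises to 84% + 7% = 91%, and Fennick's stake falls to 2%.
Zara controlled Meridian already, so this is not a new person acquiring control; every other person's position is unchanged or reduced.
No new person acquires control, so the clause is not triggered.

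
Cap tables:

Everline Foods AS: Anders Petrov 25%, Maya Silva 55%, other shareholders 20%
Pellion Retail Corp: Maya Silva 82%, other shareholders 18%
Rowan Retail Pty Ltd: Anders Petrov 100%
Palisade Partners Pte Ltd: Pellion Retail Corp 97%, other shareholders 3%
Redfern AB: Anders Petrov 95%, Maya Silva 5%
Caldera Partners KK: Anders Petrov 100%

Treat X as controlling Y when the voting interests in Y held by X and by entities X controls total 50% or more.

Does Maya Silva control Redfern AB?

No

Maya holds 55% of Everline, so Maya controls Everline.
Maya holds 82% of Pellion, so Maya controls Pellion.
Pellion holds 97% of Palisade, so Maya controls Palisade.
In Redfern, Maya's side holds only 5%, not ≥ 50%.
So Maya does not control Redfern.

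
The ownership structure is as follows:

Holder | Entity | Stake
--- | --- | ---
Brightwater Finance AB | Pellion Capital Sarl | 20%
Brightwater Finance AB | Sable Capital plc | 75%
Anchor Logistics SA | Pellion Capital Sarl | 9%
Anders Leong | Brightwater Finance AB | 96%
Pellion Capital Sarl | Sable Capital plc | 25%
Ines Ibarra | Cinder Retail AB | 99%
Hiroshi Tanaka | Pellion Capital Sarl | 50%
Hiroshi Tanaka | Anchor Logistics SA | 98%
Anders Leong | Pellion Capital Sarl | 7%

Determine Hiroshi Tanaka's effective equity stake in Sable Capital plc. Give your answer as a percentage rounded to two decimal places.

Hiroshi reaches Sable along 2 paths.
Via Pellion: 50% × 25% = 12.5%.
Via Anchor → Pellion: 98% × 9% × 25% = 2.205%.
Total: 12.5% + 2.205% = 14.705%.
Rounded: 14.71%.

14.71%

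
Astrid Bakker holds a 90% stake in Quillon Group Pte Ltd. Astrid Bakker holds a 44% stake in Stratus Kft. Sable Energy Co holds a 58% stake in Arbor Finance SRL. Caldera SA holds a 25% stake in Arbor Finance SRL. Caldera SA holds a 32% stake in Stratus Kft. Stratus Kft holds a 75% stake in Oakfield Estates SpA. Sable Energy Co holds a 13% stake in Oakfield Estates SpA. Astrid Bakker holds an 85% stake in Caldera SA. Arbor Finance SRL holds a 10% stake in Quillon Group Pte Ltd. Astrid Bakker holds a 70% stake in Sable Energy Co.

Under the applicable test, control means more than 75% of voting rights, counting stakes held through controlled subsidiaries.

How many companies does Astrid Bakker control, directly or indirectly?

3

Astrid holds 85% of Caldera, so Astrid controls Caldera.
Caldera and Astrid together hold 32% + 44% = 76% of Stratus, so Astrid controls Stratus.
Astrid holds 90% of Quillon, so Astrid controls Quillon.
No other company's threshold is met.
Astrid controls 3 companies.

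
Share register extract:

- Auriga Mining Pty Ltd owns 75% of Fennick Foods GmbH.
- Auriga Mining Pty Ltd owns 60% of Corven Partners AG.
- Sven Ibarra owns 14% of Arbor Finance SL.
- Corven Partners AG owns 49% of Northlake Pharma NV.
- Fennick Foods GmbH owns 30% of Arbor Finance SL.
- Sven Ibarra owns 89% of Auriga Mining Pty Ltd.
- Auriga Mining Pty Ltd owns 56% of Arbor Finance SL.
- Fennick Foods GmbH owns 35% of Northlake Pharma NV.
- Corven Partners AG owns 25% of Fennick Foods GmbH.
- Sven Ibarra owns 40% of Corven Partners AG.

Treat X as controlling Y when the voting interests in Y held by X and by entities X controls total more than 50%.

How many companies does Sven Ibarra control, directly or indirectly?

5

Sven holds 89% of Auriga, so Sven controls Auriga.
Sven and Auriga together hold 40% + 60% = 100% of Corven, so Sven controls Corven.
Auriga and Corven together hold 75% + 25% = 100% of Fennick, so Sven controls Fennick.
Fennick and Corven together hold 35% + 49% = 84% of Northlake, so Sven controls Northlake.
Auriga and Sven and Fennick together hold 56% + 14% + 30% = 100% of Arbor, so Sven controls Arbor.
Sven controls 5 companies.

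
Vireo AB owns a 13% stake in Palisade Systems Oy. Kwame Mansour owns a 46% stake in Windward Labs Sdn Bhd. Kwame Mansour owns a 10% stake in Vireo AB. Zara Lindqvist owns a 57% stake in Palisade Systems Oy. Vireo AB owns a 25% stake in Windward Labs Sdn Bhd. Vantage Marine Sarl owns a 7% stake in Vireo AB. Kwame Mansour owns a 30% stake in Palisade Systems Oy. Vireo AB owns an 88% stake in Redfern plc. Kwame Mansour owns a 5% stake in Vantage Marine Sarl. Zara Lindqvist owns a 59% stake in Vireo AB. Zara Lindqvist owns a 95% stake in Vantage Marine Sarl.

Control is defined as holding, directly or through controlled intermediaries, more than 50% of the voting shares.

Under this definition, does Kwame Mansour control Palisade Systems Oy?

No

Kwame's largest direct stake is 46% in Windward, which does not meet the threshold, so Kwame controls no company.
In Palisade, Kwame's side holds only 30%, not > 50%.
So Kwame does not control Palisade.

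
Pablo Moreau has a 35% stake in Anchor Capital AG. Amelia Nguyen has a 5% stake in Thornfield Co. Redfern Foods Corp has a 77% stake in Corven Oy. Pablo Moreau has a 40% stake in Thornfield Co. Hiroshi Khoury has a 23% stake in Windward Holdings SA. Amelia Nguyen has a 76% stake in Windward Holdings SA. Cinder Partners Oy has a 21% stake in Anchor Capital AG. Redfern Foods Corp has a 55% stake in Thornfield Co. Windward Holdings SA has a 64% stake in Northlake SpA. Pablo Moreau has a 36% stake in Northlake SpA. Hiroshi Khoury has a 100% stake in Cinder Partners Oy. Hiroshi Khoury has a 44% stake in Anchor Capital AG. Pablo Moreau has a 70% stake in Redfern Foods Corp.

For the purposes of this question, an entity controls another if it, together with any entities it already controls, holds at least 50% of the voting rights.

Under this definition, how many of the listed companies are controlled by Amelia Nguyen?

Amelia holds 76% of Windward, so Amelia controls Windward.
Windward holds 64% of Northlake, so Amelia controls Northlake.
No other company's threshold is met.
Amelia controls 2 companies.

2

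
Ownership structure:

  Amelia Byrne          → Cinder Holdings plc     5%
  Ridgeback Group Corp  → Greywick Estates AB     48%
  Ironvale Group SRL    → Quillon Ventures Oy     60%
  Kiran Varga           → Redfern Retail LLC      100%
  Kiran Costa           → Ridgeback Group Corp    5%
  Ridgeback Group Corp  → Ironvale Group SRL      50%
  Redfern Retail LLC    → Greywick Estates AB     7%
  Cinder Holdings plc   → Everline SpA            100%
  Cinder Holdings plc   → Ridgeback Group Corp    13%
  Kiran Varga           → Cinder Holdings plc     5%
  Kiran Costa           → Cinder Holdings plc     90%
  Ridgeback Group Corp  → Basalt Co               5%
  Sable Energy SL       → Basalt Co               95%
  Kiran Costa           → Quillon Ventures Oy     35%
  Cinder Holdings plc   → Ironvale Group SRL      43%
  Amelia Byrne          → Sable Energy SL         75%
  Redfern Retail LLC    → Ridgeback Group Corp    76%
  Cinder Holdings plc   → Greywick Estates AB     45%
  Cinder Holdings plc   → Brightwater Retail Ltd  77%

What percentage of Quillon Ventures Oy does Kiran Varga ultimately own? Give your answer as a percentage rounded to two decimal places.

24.29%

Kiran Varga reaches Quillon along 3 paths.
Via Redfern → Ridgeback → Ironvale: 100% × 76% × 50% × 60% = 22.8%.
Via Cinder → Ridgeback → Ironvale: 5% × 13% × 50% × 60% = 0.195%.
Via Cinder → Ironvale: 5% × 43% × 60% = 1.29%.
Total: 22.8% + 0.195% + 1.29% = 24.285%.
Rounded: 24.29%.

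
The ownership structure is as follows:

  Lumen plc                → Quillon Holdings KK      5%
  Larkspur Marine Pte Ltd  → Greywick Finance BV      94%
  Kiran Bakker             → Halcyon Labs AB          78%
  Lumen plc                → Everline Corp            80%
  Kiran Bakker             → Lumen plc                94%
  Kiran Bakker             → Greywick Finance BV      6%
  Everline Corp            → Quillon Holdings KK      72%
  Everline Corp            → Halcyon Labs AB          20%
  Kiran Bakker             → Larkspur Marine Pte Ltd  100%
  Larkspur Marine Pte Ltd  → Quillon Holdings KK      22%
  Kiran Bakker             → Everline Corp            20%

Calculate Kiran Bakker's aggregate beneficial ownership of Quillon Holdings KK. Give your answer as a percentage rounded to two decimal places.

95.24%

Kiran reaches Quillon along 4 paths.
Via Larkspur: 100% × 22% = 22%.
Via Lumen → Everline: 94% × 80% × 72% = 54.144%.
Via Everline: 20% × 72% = 14.4%.
Via Lumen: 94% × 5% = 4.7%.
Total: 22% + 54.144% + 14.4% + 4.7% = 95.244%.
Rounded: 95.24%.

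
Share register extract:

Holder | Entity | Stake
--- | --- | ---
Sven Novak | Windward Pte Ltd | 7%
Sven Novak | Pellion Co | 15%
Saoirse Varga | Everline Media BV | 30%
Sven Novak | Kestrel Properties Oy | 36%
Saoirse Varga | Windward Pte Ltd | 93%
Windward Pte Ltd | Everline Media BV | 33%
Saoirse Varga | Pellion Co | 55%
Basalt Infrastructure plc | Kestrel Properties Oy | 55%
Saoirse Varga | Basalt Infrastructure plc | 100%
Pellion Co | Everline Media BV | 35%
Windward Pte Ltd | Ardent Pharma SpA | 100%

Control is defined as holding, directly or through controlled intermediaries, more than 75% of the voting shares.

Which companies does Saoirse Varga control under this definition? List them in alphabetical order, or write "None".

Saoirse holds 100% of Basalt, so Saoirse controls Basalt.
Saoirse holds 93% of Windward, so Saoirse controls Windward.
Windward holds 100% of Ardent, so Saoirse controls Ardent.
No other company's threshold is met.

Ardent Pharma SpA, Basalt Infrastructure plc, Windward Pte Ltd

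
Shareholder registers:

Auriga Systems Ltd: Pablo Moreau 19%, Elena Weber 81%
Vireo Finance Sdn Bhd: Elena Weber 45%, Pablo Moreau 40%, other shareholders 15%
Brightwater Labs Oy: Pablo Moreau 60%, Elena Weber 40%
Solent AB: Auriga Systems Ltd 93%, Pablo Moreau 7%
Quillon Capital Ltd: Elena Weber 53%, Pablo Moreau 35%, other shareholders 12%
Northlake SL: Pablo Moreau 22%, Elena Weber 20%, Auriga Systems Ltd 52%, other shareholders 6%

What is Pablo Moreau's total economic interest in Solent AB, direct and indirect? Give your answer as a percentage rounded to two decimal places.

Pablo reaches Solent along 2 paths.
Via Auriga: 19% × 93% = 17.67%.
Direct stake: 7% = 7%.
Total: 17.67% + 7% = 24.67%.

24.67%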